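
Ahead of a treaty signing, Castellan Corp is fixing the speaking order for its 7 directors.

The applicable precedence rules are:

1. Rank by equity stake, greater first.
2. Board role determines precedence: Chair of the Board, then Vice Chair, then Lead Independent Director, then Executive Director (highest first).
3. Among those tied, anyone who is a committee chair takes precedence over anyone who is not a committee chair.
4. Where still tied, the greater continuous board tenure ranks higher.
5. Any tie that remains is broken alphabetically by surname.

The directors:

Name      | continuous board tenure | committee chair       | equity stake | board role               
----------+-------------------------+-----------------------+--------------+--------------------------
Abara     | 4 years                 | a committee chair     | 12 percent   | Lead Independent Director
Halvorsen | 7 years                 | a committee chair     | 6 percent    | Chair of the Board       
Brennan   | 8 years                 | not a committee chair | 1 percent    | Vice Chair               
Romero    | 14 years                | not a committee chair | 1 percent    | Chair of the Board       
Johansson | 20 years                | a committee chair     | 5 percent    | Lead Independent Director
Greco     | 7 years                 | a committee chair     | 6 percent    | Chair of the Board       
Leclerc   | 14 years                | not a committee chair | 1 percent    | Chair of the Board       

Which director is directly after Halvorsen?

Johansson

By equity stake (higher first): Abara (12 percent); then Greco and Halvorsen (both 6 percent); then Johansson (5 percent); then Leclerc, Romero and Brennan (each 1 percent).
Greco and Halvorsen are each Chair of the Board, so the next rule applies.
Greco and Halvorsen are each a committee chair, so the next rule applies.
Greco and Halvorsen both have continuous board tenure 7 years, so the next rule applies.
Among Greco and Halvorsen, alphabetically by surname: Greco before Halvorsen.
Among Leclerc, Romero and Brennan, by board role: Leclerc and Romero (Chair of the Board) before Brennan (Vice Chair).
Leclerc and Romero are each not a committee chair, so the next rule applies.
Leclerc and Romero both have continuous board tenure 14 years, so the next rule applies.
Among Leclerc and Romero, alphabetically by surname: Leclerc before Romero.
Order: Abara, Greco, Halvorsen, Johansson, Leclerc, Romero, Brennan.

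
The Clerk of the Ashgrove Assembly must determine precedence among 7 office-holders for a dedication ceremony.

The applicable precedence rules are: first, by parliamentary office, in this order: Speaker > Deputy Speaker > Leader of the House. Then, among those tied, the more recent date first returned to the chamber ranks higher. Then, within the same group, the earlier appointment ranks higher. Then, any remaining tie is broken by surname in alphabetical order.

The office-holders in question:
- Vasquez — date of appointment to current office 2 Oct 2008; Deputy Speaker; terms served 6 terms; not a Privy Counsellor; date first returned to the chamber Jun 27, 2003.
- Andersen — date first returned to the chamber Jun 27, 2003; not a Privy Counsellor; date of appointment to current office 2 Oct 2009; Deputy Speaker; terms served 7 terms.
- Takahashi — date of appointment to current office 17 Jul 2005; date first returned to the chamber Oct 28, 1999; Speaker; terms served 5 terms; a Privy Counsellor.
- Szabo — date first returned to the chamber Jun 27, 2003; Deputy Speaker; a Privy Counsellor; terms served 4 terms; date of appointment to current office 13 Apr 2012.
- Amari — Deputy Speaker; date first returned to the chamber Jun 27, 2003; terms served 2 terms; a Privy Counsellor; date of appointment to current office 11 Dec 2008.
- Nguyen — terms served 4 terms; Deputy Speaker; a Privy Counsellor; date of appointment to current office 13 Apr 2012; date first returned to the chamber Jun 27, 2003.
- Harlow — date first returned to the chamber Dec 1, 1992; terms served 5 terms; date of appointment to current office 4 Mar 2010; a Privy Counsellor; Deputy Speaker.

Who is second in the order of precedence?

By parliamentary office: Takahashi (Speaker); then Vasquez, Amari, Andersen, Nguyen, Szabo and Harlow (Deputy Speaker).
Among Vasquez, Amari, Andersen, Nguyen, Szabo and Harlow, by date first returned to the chamber (later first): Vasquez, Amari, Andersen, Nguyen and Szabo (Jun 27, 2003) before Harlow (Dec 1, 1992).
Among Vasquez, Amari, Andersen, Nguyen and Szabo, by date of appointment to current office (earlier first): Vasquez (2 Oct 2008) before Amari (11 Dec 2008) before Andersen (2 Oct 2009) before Nguyen and Szabo (13 Apr 2012).
Among Nguyen and Szabo, alphabetically by surname: Nguyen before Szabo.
Order: Takahashi, Vasquez, Amari, Andersen, Nguyen, Szabo, Harlow.

Vasquez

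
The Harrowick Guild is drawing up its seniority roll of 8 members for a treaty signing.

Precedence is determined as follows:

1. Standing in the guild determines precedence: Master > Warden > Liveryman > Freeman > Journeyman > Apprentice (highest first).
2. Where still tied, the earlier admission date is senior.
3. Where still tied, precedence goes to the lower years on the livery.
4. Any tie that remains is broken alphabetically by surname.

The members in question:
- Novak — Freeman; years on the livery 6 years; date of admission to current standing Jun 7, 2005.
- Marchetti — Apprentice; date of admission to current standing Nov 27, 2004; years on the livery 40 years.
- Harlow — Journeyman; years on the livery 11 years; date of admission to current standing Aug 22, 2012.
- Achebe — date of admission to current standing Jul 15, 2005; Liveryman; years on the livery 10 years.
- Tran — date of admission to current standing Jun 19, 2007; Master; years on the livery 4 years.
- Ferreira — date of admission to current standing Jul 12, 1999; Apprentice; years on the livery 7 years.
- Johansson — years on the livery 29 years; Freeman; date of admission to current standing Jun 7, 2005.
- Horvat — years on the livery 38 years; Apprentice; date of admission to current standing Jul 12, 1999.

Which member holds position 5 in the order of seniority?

By standing in the guild: Tran (Master); then Achebe (Liveryman); then Novak and Johansson (Freeman); then Harlow (Journeyman); then Ferreira, Horvat and Marchetti (Apprentice).
Novak and Johansson both have date of admission to current standing Jun 7, 2005, so the next rule applies.
Among Novak and Johansson, by years on the livery (lower first): Novak (6 years) before Johansson (29 years).
Among Ferreira, Horvat and Marchetti, by date of admission to current standing (earlier first): Ferreira and Horvat (Jul 12, 1999) before Marchetti (Nov 27, 2004).
Among Ferreira and Horvat, by years on the livery (lower first): Ferreira (7 years) before Horvat (38 years).
Order: Tran, Achebe, Novak, Johansson, Harlow, Ferreira, Horvat, Marchetti.

Harlow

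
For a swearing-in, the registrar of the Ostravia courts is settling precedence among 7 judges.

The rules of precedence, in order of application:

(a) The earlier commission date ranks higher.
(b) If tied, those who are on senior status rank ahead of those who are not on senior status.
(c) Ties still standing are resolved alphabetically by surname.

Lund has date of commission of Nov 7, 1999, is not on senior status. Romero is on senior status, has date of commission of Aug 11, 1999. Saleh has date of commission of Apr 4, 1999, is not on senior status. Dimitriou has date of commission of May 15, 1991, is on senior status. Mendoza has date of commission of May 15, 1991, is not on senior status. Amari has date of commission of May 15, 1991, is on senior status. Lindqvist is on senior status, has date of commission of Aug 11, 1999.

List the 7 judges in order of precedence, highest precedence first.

By date of commission (earlier first): Amari, Dimitriou and Mendoza (each May 15, 1991); then Saleh (Apr 4, 1999); then Lindqvist and Romero (both Aug 11, 1999); then Lund (Nov 7, 1999).
Among Amari, Dimitriou and Mendoza, on senior status before not on senior status: Amari and Dimitriou (on senior status) before Mendoza (not on senior status).
Among Amari and Dimitriou, alphabetically by surname: Amari before Dimitriou.
Lindqvist and Romero are each on senior status, so the next rule applies.
Among Lindqvist and Romero, alphabetically by surname: Lindqvist before Romero.
Full order: Amari, Dimitriou, Mendoza, Saleh, Lindqvist, Romero, Lund.

Amari, Dimitriou, Mendoza, Saleh, Lindqvist, Romero, Lund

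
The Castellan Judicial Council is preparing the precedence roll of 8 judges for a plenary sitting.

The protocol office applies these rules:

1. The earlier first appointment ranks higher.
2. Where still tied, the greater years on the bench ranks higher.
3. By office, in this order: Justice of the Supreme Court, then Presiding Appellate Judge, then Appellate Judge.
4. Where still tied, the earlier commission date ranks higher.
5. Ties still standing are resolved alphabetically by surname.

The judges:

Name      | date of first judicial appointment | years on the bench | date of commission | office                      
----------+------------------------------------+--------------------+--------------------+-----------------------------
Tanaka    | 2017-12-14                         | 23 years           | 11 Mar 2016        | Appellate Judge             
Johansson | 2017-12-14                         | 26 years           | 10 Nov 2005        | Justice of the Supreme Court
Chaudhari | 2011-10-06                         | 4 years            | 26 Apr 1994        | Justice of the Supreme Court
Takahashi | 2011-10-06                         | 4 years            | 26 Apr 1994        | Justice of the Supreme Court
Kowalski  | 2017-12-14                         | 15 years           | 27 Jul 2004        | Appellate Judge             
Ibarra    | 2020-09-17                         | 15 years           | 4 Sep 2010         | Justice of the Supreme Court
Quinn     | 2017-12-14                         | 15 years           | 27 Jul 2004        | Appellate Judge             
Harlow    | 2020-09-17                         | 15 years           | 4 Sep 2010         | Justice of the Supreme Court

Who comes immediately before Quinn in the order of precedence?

By date of first judicial appointment (earlier first): Chaudhari and Takahashi (both 2011-10-06); then Johansson, Tanaka, Kowalski and Quinn (each 2017-12-14); then Harlow and Ibarra (both 2020-09-17).
Chaudhari and Takahashi both have years on the bench 4 years, so the next rule applies.
Chaudhari and Takahashi are each Justice of the Supreme Court, so the next rule applies.
Chaudhari and Takahashi both have date of commission 26 Apr 1994, so the next rule applies.
Among Chaudhari and Takahashi, alphabetically by surname: Chaudhari before Takahashi.
Among Johansson, Tanaka, Kowalski and Quinn, by years on the bench (higher first): Johansson (26 years) before Tanaka (23 years) before Kowalski and Quinn (15 years).
Kowalski and Quinn are each Appellate Judge, so the next rule applies.
Kowalski and Quinn both have date of commission 27 Jul 2004, so the next rule applies.
Among Kowalski and Quinn, alphabetically by surname: Kowalski before Quinn.
Harlow and Ibarra both have years on the bench 15 years, so the next rule applies.
Harlow and Ibarra are each Justice of the Supreme Court, so the next rule applies.
Harlow and Ibarra both have date of commission 4 Sep 2010, so the next rule applies.
Among Harlow and Ibarra, alphabetically by surname: Harlow before Ibarra.
Order: Chaudhari, Takahashi, Johansson, Tanaka, Kowalski, Quinn, Harlow, Ibarra.

Kowalski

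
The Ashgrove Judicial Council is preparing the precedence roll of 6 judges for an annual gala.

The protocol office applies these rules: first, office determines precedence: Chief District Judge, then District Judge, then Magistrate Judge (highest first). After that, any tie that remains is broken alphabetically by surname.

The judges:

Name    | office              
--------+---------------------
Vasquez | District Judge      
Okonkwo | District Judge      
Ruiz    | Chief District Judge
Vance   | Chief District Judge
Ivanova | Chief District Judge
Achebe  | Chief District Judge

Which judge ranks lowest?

By office: Achebe, Ivanova, Ruiz and Vance (Chief District Judge); then Okonkwo and Vasquez (District Judge).
Among Achebe, Ivanova, Ruiz and Vance, alphabetically by surname: Achebe before Ivanova before Ruiz before Vance.
Among Okonkwo and Vasquez, alphabetically by surname: Okonkwo before Vasquez.
Order: Achebe, Ivanova, Ruiz, Vance, Okonkwo, Vasquez.

Vasquez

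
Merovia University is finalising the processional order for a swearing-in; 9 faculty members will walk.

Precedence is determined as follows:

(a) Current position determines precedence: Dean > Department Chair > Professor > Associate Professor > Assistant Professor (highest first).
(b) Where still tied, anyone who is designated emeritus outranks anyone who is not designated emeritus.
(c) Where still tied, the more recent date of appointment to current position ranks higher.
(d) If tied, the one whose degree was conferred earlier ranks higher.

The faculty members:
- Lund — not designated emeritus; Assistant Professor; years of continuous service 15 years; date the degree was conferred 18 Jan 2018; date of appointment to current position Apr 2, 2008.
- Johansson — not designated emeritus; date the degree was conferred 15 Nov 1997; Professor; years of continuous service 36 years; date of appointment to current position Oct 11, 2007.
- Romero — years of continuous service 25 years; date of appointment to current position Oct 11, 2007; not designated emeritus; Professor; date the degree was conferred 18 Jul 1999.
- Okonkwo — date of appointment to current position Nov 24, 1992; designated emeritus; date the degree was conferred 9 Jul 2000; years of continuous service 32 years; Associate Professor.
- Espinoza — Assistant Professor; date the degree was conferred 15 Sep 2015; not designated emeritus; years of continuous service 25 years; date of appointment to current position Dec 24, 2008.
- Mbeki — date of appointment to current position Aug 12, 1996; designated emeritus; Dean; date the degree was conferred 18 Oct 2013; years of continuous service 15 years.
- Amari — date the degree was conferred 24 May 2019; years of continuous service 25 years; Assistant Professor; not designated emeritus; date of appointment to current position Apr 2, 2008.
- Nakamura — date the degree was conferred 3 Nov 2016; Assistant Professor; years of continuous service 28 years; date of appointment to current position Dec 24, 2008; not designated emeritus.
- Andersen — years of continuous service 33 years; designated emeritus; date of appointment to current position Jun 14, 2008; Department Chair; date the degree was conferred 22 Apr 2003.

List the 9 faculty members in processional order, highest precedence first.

Mbeki, Andersen, Johansson, Romero, Okonkwo, Espinoza, Nakamura, Lund, Amari

By current position: Mbeki (Dean); then Andersen (Department Chair); then Johansson and Romero (Professor); then Okonkwo (Associate Professor); then Espinoza, Nakamura, Lund and Amari (Assistant Professor).
Johansson and Romero are each not designated emeritus, so the next rule applies.
Johansson and Romero both have date of appointment to current position Oct 11, 2007, so the next rule applies.
Among Johansson and Romero, by date the degree was conferred (earlier first): Johansson (15 Nov 1997) before Romero (18 Jul 1999).
Espinoza, Nakamura, Lund and Amari are each not designated emeritus, so the next rule applies.
Among Espinoza, Nakamura, Lund and Amari, by date of appointment to current position (later first): Espinoza and Nakamura (Dec 24, 2008) before Lund and Amari (Apr 2, 2008).
Among Espinoza and Nakamura, by date the degree was conferred (earlier first): Espinoza (15 Sep 2015) before Nakamura (3 Nov 2016).
Among Lund and Amari, by date the degree was conferred (earlier first): Lund (18 Jan 2018) before Amari (24 May 2019).
Full order: Mbeki, Andersen, Johansson, Romero, Okonkwo, Espinoza, Nakamura, Lund, Amari.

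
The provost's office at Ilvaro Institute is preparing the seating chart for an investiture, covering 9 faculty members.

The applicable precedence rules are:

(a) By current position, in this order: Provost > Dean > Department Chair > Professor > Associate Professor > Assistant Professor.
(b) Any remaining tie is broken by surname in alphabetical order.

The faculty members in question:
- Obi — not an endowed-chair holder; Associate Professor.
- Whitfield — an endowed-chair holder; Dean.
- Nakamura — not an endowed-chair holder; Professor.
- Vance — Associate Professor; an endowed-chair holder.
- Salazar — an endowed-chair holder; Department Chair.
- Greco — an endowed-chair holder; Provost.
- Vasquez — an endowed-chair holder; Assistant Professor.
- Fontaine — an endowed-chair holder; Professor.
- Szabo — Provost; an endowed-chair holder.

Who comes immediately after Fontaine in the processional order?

Nakamura

By current position: Greco and Szabo (Provost); then Whitfield (Dean); then Salazar (Department Chair); then Fontaine and Nakamura (Professor); then Obi and Vance (Associate Professor); then Vasquez (Assistant Professor).
Among Greco and Szabo, alphabetically by surname: Greco before Szabo.
Among Fontaine and Nakamura, alphabetically by surname: Fontaine before Nakamura.
Among Obi and Vance, alphabetically by surname: Obi before Vance.
Order: Greco, Szabo, Whitfield, Salazar, Fontaine, Nakamura, Obi, Vance, Vasquez.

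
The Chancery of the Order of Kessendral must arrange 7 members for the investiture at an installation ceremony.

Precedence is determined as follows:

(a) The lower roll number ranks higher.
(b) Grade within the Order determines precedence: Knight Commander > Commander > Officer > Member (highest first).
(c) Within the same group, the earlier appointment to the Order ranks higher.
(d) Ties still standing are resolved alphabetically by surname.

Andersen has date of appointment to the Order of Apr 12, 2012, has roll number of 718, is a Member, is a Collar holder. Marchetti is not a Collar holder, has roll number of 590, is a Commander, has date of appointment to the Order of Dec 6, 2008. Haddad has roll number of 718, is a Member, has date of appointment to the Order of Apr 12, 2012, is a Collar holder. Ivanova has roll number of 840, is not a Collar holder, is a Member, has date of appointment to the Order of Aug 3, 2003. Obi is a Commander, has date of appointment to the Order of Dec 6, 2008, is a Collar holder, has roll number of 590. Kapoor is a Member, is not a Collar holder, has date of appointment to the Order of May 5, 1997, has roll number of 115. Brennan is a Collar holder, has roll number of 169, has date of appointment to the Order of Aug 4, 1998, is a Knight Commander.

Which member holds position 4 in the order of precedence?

By roll number (lower first): Kapoor (115); then Brennan (169); then Marchetti and Obi (both 590); then Andersen and Haddad (both 718); then Ivanova (840).
Marchetti and Obi are each Commander, so the next rule applies.
Marchetti and Obi both have date of appointment to the Order Dec 6, 2008, so the next rule applies.
Among Marchetti and Obi, alphabetically by surname: Marchetti before Obi.
Andersen and Haddad are each Member, so the next rule applies.
Andersen and Haddad both have date of appointment to the Order Apr 12, 2012, so the next rule applies.
Among Andersen and Haddad, alphabetically by surname: Andersen before Haddad.
Order: Kapoor, Brennan, Marchetti, Obi, Andersen, Haddad, Ivanova.

Obi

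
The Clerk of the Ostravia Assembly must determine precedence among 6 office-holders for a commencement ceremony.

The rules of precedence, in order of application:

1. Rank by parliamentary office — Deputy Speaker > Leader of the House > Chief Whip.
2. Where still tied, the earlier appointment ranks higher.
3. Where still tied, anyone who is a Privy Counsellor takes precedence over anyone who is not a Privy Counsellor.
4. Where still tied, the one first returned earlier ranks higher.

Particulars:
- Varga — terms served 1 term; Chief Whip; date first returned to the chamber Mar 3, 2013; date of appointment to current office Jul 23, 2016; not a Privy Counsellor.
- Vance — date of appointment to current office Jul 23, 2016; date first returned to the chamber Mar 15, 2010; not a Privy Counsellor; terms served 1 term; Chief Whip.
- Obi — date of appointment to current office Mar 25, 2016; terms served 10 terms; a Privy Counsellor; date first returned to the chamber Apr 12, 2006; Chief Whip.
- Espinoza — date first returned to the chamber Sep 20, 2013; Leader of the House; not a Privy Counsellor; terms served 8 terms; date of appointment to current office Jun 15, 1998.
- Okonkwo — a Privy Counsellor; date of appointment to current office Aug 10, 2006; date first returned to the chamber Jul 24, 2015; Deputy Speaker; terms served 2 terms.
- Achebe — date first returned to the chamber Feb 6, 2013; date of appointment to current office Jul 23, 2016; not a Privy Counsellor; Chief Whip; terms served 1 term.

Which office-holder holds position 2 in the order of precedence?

By parliamentary office: Okonkwo (Deputy Speaker); then Espinoza (Leader of the House); then Obi, Vance, Achebe and Varga (Chief Whip).
Among Obi, Vance, Achebe and Varga, by date of appointment to current office (earlier first): Obi (Mar 25, 2016) before Vance, Achebe and Varga (Jul 23, 2016).
Vance, Achebe and Varga are each not a Privy Counsellor, so the next rule applies.
Among Vance, Achebe and Varga, by date first returned to the chamber (earlier first): Vance (Mar 15, 2010) before Achebe (Feb 6, 2013) before Varga (Mar 3, 2013).
Order: Okonkwo, Espinoza, Obi, Vance, Achebe, Varga.

Espinoza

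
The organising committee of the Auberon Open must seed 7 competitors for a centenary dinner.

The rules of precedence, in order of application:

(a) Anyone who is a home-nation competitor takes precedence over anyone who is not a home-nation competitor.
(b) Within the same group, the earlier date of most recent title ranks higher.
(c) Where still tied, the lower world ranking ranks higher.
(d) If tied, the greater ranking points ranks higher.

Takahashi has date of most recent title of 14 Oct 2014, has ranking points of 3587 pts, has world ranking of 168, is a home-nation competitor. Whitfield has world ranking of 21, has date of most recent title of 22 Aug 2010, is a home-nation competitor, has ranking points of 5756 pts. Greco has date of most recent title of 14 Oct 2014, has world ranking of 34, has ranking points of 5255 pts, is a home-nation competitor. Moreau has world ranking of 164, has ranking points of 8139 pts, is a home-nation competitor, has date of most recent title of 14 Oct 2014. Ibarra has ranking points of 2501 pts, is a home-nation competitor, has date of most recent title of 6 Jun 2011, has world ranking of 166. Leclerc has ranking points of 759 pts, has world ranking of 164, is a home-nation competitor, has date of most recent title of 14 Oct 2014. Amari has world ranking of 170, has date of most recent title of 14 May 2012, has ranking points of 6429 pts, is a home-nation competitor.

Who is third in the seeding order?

Amari

By the first rule: Whitfield, Ibarra, Amari, Greco, Moreau, Leclerc and Takahashi (each a home-nation competitor).
Among Whitfield, Ibarra, Amari, Greco, Moreau, Leclerc and Takahashi, by date of most recent title (earlier first): Whitfield (22 Aug 2010) before Ibarra (6 Jun 2011) before Amari (14 May 2012) before Greco, Moreau, Leclerc and Takahashi (14 Oct 2014).
Among Greco, Moreau, Leclerc and Takahashi, by world ranking (lower first): Greco (34) before Moreau and Leclerc (164) before Takahashi (168).
Among Moreau and Leclerc, by ranking points (higher first): Moreau (8139 pts) before Leclerc (759 pts).
Order: Whitfield, Ibarra, Amari, Greco, Moreau, Leclerc, Takahashi.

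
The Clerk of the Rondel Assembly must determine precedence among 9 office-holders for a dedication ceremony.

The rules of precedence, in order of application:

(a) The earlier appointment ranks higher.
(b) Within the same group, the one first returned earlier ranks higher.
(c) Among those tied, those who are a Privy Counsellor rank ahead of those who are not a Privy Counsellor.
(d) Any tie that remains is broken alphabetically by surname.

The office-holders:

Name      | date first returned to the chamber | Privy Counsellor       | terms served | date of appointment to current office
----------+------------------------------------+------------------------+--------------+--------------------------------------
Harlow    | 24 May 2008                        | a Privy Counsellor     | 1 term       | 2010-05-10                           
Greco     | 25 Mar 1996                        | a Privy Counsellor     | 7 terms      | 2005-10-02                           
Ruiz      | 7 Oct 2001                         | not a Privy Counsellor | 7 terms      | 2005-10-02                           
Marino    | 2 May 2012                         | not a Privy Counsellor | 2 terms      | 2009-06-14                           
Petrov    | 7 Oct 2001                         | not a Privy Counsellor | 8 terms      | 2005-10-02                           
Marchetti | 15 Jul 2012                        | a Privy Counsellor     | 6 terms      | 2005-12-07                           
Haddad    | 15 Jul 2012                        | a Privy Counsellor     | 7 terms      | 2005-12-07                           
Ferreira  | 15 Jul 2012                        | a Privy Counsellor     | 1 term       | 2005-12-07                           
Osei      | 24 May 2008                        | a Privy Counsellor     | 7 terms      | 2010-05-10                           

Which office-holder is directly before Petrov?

Greco

By date of appointment to current office (earlier first): Greco, Petrov and Ruiz (each 2005-10-02); then Ferreira, Haddad and Marchetti (each 2005-12-07); then Marino (2009-06-14); then Harlow and Osei (both 2010-05-10).
Among Greco, Petrov and Ruiz, by date first returned to the chamber (earlier first): Greco (25 Mar 1996) before Petrov and Ruiz (7 Oct 2001).
Petrov and Ruiz are each not a Privy Counsellor, so the next rule applies.
Among Petrov and Ruiz, alphabetically by surname: Petrov before Ruiz.
Ferreira, Haddad and Marchetti all have date first returned to the chamber 15 Jul 2012, so the next rule applies.
Ferreira, Haddad and Marchetti are each a Privy Counsellor, so the next rule applies.
Among Ferreira, Haddad and Marchetti, alphabetically by surname: Ferreira before Haddad before Marchetti.
Harlow and Osei both have date first returned to the chamber 24 May 2008, so the next rule applies.
Harlow and Osei are each a Privy Counsellor, so the next rule applies.
Among Harlow and Osei, alphabetically by surname: Harlow before Osei.
Order: Greco, Petrov, Ruiz, Ferreira, Haddad, Marchetti, Marino, Harlow, Osei.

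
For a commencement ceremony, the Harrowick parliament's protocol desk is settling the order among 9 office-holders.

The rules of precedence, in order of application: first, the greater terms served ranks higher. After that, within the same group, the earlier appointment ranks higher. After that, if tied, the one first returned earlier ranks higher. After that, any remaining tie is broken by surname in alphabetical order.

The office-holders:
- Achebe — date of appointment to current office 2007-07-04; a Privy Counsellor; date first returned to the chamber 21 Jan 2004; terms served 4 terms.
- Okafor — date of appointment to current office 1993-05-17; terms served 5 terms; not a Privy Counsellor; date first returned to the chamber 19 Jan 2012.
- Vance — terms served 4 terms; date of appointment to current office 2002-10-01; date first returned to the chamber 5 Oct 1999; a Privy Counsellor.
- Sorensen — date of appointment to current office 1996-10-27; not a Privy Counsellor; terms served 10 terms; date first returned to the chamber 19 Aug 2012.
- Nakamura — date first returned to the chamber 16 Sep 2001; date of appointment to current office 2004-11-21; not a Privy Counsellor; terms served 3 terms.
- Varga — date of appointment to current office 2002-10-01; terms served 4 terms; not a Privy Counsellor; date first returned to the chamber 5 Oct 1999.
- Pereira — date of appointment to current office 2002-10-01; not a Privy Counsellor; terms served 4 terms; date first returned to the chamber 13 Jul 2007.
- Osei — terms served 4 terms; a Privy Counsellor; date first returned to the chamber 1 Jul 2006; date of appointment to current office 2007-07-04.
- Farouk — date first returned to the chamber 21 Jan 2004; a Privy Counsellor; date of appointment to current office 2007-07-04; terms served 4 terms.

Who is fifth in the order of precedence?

Pereira

By terms served (higher first): Sorensen (10 terms); then Okafor (5 terms); then Vance, Varga, Pereira, Achebe, Farouk and Osei (each 4 terms); then Nakamura (3 terms).
Among Vance, Varga, Pereira, Achebe, Farouk and Osei, by date of appointment to current office (earlier first): Vance, Varga and Pereira (2002-10-01) before Achebe, Farouk and Osei (2007-07-04).
Among Vance, Varga and Pereira, by date first returned to the chamber (earlier first): Vance and Varga (5 Oct 1999) before Pereira (13 Jul 2007).
Among Vance and Varga, alphabetically by surname: Vance before Varga.
Among Achebe, Farouk and Osei, by date first returned to the chamber (earlier first): Achebe and Farouk (21 Jan 2004) before Osei (1 Jul 2006).
Among Achebe and Farouk, alphabetically by surname: Achebe before Farouk.
Order: Sorensen, Okafor, Vance, Varga, Pereira, Achebe, Farouk, Osei, Nakamura.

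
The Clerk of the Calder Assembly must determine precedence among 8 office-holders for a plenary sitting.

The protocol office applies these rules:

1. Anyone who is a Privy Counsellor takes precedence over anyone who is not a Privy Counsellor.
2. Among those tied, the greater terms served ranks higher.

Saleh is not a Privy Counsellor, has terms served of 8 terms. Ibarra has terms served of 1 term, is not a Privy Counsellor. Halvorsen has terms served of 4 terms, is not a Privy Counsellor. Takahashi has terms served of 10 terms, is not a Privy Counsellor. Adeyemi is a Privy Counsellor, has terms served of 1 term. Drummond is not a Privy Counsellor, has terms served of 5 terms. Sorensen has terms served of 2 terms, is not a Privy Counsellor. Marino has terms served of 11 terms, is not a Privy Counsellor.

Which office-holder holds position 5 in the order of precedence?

Drummond

By the first rule: Adeyemi (a Privy Counsellor); then Marino, Takahashi, Saleh, Drummond, Halvorsen, Sorensen and Ibarra (each not a Privy Counsellor).
Among Marino, Takahashi, Saleh, Drummond, Halvorsen, Sorensen and Ibarra, by terms served (higher first): Marino (11 terms) before Takahashi (10 terms) before Saleh (8 terms) before Drummond (5 terms) before Halvorsen (4 terms) before Sorensen (2 terms) before Ibarra (1 term).
Order: Adeyemi, Marino, Takahashi, Saleh, Drummond, Halvorsen, Sorensen, Ibarra.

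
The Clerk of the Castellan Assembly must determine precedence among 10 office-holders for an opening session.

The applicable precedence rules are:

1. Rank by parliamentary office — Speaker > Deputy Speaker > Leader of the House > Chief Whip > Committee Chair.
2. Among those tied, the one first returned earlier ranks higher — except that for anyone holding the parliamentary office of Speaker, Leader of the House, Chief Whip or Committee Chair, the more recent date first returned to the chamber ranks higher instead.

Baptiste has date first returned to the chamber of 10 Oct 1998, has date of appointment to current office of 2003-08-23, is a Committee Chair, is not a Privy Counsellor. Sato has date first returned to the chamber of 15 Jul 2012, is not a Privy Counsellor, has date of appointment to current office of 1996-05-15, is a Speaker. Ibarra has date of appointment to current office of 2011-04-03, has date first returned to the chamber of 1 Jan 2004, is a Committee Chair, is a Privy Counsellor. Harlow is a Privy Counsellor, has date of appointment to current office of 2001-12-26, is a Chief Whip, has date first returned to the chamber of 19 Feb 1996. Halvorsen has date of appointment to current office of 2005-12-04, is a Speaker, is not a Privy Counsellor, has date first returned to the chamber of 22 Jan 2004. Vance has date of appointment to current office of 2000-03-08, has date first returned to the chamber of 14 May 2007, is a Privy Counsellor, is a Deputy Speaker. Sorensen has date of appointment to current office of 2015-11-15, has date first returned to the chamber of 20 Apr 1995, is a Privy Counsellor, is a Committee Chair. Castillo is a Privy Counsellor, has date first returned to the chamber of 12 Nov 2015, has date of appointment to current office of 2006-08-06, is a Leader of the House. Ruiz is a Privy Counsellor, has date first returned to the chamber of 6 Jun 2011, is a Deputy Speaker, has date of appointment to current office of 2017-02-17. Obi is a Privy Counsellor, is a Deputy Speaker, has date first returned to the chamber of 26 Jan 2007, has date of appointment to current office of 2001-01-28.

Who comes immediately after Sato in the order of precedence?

Halvorsen

By parliamentary office: Sato and Halvorsen (Speaker); then Obi, Vance and Ruiz (Deputy Speaker); then Castillo (Leader of the House); then Harlow (Chief Whip); then Ibarra, Baptiste and Sorensen (Committee Chair).
Among Sato and Halvorsen, by date first returned to the chamber (later first) (reversed rule for this group): Sato (15 Jul 2012) before Halvorsen (22 Jan 2004).
Among Obi, Vance and Ruiz, by date first returned to the chamber (earlier first): Obi (26 Jan 2007) before Vance (14 May 2007) before Ruiz (6 Jun 2011).
Among Ibarra, Baptiste and Sorensen, by date first returned to the chamber (later first) (reversed rule for this group): Ibarra (1 Jan 2004) before Baptiste (10 Oct 1998) before Sorensen (20 Apr 1995).
Order: Sato, Halvorsen, Obi, Vance, Ruiz, Castillo, Harlow, Ibarra, Baptiste, Sorensen.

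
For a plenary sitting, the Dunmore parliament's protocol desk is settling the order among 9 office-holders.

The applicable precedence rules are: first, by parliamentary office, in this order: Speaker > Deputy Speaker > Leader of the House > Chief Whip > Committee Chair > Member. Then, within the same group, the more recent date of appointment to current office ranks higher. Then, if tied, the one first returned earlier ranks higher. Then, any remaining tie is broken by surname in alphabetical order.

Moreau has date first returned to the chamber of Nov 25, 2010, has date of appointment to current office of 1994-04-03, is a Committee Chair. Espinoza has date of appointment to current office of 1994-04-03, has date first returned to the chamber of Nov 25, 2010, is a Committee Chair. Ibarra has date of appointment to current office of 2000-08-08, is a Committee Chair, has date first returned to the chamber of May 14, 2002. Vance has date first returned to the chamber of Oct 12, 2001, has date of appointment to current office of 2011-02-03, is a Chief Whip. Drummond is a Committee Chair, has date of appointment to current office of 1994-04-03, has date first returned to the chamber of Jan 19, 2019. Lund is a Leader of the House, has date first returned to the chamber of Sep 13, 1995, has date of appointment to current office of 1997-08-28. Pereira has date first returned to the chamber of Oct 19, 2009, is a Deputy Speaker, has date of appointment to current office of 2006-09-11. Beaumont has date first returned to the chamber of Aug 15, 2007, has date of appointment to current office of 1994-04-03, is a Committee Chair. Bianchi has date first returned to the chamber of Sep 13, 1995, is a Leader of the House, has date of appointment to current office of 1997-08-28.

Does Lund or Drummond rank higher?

Lund

By parliamentary office: Pereira (Deputy Speaker); then Bianchi and Lund (Leader of the House); then Vance (Chief Whip); then Ibarra, Beaumont, Espinoza, Moreau and Drummond (Committee Chair).
Bianchi and Lund both have date of appointment to current office 1997-08-28, so the next rule applies.
Bianchi and Lund both have date first returned to the chamber Sep 13, 1995, so the next rule applies.
Among Bianchi and Lund, alphabetically by surname: Bianchi before Lund.
Among Ibarra, Beaumont, Espinoza, Moreau and Drummond, by date of appointment to current office (later first): Ibarra (2000-08-08) before Beaumont, Espinoza, Moreau and Drummond (1994-04-03).
Among Beaumont, Espinoza, Moreau and Drummond, by date first returned to the chamber (earlier first): Beaumont (Aug 15, 2007) before Espinoza and Moreau (Nov 25, 2010) before Drummond (Jan 19, 2019).
Among Espinoza and Moreau, alphabetically by surname: Espinoza before Moreau.
So Lund takes precedence.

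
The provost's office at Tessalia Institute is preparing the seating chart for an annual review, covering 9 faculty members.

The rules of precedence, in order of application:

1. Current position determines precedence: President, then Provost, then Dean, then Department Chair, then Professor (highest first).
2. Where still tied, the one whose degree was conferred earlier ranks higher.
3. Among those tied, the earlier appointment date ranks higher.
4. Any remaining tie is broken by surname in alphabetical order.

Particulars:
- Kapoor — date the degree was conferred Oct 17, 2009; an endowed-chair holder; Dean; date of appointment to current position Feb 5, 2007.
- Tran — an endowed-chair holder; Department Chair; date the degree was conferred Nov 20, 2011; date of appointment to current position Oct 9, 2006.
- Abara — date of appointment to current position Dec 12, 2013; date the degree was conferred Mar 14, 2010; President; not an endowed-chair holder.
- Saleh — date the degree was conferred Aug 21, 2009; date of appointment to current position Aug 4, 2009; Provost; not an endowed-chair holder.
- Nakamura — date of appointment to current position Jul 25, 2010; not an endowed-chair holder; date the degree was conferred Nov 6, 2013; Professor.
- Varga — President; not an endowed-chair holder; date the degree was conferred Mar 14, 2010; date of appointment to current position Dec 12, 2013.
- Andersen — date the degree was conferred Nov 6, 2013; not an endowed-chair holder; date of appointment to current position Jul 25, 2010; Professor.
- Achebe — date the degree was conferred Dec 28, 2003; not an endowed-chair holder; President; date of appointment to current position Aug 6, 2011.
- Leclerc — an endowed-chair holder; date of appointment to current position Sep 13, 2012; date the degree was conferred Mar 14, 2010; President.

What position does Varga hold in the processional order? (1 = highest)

By current position: Achebe, Leclerc, Abara and Varga (President); then Saleh (Provost); then Kapoor (Dean); then Tran (Department Chair); then Andersen and Nakamura (Professor).
Among Achebe, Leclerc, Abara and Varga, by date the degree was conferred (earlier first): Achebe (Dec 28, 2003) before Leclerc, Abara and Varga (Mar 14, 2010).
Among Leclerc, Abara and Varga, by date of appointment to current position (earlier first): Leclerc (Sep 13, 2012) before Abara and Varga (Dec 12, 2013).
Among Abara and Varga, alphabetically by surname: Abara before Varga.
Andersen and Nakamura both have date the degree was conferred Nov 6, 2013, so the next rule applies.
Andersen and Nakamura both have date of appointment to current position Jul 25, 2010, so the next rule applies.
Among Andersen and Nakamura, alphabetically by surname: Andersen before Nakamura.
Order: Achebe, Leclerc, Abara, Varga, Saleh, Kapoor, Tran, Andersen, Nakamura. So position 4.

4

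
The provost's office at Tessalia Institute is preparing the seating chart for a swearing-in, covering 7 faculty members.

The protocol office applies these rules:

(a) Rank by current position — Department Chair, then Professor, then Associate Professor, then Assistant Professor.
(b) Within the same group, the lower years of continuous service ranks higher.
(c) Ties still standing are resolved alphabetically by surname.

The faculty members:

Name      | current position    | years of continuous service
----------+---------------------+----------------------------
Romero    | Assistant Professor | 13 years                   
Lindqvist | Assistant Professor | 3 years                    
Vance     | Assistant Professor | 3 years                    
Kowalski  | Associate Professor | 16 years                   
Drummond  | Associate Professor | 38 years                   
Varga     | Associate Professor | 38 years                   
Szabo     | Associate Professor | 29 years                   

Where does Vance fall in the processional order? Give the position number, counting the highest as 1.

By current position: Kowalski, Szabo, Drummond and Varga (Associate Professor); then Lindqvist, Vance and Romero (Assistant Professor).
Among Kowalski, Szabo, Drummond and Varga, by years of continuous service (lower first): Kowalski (16 years) before Szabo (29 years) before Drummond and Varga (38 years).
Among Drummond and Varga, alphabetically by surname: Drummond before Varga.
Among Lindqvist, Vance and Romero, by years of continuous service (lower first): Lindqvist and Vance (3 years) before Romero (13 years).
Among Lindqvist and Vance, alphabetically by surname: Lindqvist before Vance.
Order: Kowalski, Szabo, Drummond, Varga, Lindqvist, Vance, Romero. So position 6.

6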